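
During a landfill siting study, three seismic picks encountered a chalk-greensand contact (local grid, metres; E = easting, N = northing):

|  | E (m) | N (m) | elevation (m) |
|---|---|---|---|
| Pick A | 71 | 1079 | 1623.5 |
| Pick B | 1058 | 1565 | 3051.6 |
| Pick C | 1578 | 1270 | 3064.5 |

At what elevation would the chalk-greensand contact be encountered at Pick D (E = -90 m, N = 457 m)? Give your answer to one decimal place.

662.2 m

Let the plane be z = a·E + b·N + c.
Pick B−Pick A: 987a + 486b = 1428.1;  Pick C−Pick A: 1507a + 191b = 1441.
Solving gives a = 0.786120, b = 1.341974.
Then c = 1623.5 − a·71 − b·1079 = 119.70.
At (-90, 457): z = −70.8 + 613.3 + 119.70 = 662.2 m.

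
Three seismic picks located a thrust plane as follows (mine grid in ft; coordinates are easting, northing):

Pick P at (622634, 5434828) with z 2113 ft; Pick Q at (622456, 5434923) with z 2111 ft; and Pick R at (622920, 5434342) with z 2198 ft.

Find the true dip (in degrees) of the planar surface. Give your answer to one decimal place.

15.3°

Let the plane be z = a·easting + b·northing + c.
Pick Q−Pick P: −178a + 95b = −2;  Pick R−Pick P: 286a − 486b = 85.
Solving gives a = −0.11970, b = −0.24534.
Gradient magnitude |∇z| = √(a² + b²) = √(0.01433 + 0.06019) = 0.27299.
True dip = arctan(0.27299) = 15.3°, dipping toward NNE (azimuth ≈ 026°).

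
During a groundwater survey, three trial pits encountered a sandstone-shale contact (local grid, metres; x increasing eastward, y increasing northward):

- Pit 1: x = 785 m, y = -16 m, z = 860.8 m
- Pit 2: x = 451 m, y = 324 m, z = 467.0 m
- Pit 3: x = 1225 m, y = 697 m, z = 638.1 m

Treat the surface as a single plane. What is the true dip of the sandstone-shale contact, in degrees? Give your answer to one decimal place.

39.7°

Two edge vectors: Pit 1→Pit 2 = (-334, 340, -393.8), Pit 1→Pit 3 = (440, 713, -222.7).
Normal n = (Pit 1→Pit 2) × (Pit 1→Pit 3) = (205061.4, -247653.8, -387742).
So ∂z/∂x = −n_x/n_z = 0.52886 and ∂z/∂y = −n_y/n_z = −0.63871.
Gradient magnitude |∇z| = √(a² + b²) = √(0.27969 + 0.40795) = 0.82924.
True dip = arctan(0.82924) = 39.7°, dipping toward NW (azimuth ≈ 320°).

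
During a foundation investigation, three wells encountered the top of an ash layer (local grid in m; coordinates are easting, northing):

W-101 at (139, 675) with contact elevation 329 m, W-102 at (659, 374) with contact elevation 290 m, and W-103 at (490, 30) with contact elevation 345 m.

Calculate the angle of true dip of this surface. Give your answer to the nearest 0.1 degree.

Two edge vectors: W-101→W-102 = (520, -301, -39), W-101→W-103 = (351, -645, 16).
Normal n = (W-101→W-102) × (W-101→W-103) = (-29971, -22009, -229749).
So ∂z/∂easting = −n_x/n_z = −0.13045 and ∂z/∂northing = −n_y/n_z = −0.09580.
Gradient magnitude |∇z| = √(a² + b²) = √(0.01702 + 0.00918) = 0.16185.
True dip = arctan(0.16185) = 9.2°, dipping toward NE (azimuth ≈ 054°).

9.2°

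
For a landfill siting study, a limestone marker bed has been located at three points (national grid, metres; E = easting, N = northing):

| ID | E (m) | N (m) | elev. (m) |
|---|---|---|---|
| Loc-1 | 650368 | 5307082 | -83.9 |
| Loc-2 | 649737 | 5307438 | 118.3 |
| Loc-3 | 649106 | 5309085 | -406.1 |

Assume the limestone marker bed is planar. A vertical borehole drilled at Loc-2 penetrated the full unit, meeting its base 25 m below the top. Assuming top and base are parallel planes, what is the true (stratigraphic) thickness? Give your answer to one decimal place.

Let the plane be z = a·E + b·N + c.
Loc-2−Loc-1: −631a + 356b = 202.2;  Loc-3−Loc-1: −1262a + 2003b = −322.2.
Solving gives a = −0.63798, b = −0.56282.
|∇z| = √(a²+b²) = 0.85075, so dip δ = arctan(0.85075) = 40.39°.
True thickness = vertical thickness × cos δ = 25 × cos 40.39° = 19.0 m.

19.0 m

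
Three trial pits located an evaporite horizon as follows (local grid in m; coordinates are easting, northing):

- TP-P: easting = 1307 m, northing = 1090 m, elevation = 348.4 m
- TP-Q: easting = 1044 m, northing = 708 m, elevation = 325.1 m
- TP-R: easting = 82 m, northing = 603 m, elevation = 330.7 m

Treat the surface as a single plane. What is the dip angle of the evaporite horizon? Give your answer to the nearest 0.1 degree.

Two edge vectors: TP-P→TP-Q = (-263, -382, -23.3), TP-P→TP-R = (-1225, -487, -17.7).
Normal n = (TP-P→TP-Q) × (TP-P→TP-R) = (-4585.7, 23887.4, -339869).
So ∂z/∂easting = −n_x/n_z = −0.01349 and ∂z/∂northing = −n_y/n_z = 0.07028.
Gradient magnitude |∇z| = √(a² + b²) = √(0.00018 + 0.00494) = 0.07157.
True dip = arctan(0.07157) = 4.1°, dipping toward S (azimuth ≈ 169°).

4.1°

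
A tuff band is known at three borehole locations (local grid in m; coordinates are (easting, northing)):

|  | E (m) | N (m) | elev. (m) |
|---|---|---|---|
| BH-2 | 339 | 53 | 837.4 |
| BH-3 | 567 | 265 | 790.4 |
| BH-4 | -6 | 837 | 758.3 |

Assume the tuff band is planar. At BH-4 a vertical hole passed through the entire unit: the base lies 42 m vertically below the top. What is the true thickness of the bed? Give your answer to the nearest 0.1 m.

41.5 m

Let the plane be z = a·E + b·N + c.
BH-3−BH-2: 228a + 212b = −47;  BH-4−BH-2: −345a + 784b = −79.1.
Solving gives a = −0.07971, b = −0.13597.
|∇z| = √(a²+b²) = 0.15761, so dip δ = arctan(0.15761) = 8.96°.
True thickness = vertical thickness × cos δ = 42 × cos 8.96° = 41.5 m.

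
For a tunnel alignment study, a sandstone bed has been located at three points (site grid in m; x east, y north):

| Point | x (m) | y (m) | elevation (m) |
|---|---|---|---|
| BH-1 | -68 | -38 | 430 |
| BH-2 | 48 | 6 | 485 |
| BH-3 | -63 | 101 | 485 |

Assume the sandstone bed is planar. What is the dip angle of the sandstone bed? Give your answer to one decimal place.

26.8°

Let the plane be z = a·x + b·y + c.
BH-2−BH-1: 116a + 44b = 55;  BH-3−BH-1: 5a + 139b = 55.
Solving gives a = 0.32853, b = 0.38387.
Gradient magnitude |∇z| = √(a² + b²) = √(0.10793 + 0.14735) = 0.50526.
True dip = arctan(0.50526) = 26.8°, dipping toward SW (azimuth ≈ 221°).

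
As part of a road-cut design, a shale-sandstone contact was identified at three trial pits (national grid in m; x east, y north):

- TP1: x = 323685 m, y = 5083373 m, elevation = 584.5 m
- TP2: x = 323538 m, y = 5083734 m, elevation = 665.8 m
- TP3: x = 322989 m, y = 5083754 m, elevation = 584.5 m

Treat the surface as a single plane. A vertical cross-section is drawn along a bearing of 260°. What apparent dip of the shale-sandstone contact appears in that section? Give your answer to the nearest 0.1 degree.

11.7°

Let the plane be z = a·x + b·y + c.
TP2−TP1: −147a + 361b = 81.3;  TP3−TP1: −696a + 381b = 0.
Solving gives a = 0.15865, b = 0.28981.
Unit vector along 260° is (sin 260°, cos 260°) = (-0.9848, -0.1736).
Slope in that direction = a·(-0.9848) + b·(-0.1736) = −0.20656.
Apparent dip = arctan|0.20656| = 11.7° (true dip is 18.3°, so apparent ≤ true as expected).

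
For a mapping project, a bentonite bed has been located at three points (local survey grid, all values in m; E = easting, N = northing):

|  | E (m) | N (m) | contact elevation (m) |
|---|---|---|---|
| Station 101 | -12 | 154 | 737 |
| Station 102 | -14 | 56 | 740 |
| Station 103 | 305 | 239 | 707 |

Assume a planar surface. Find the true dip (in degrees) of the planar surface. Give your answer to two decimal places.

Let the plane be z = a·E + b·N + c.
Station 102−Station 101: −2a − 98b = 3;  Station 103−Station 101: 317a + 85b = −30.
Solving gives a = −0.08690, b = −0.02884.
Gradient magnitude |∇z| = √(a² + b²) = √(0.00755 + 0.00083) = 0.09156.
True dip = arctan(0.09156) = 5.23°, dipping toward ENE (azimuth ≈ 072°).

5.23°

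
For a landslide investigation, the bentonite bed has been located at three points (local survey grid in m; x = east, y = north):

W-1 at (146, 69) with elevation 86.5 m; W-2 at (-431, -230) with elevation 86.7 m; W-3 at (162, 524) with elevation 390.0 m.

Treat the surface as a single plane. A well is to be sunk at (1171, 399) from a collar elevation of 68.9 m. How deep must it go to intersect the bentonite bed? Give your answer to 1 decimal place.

119.4 m

Let the plane be z = a·x + b·y + c.
W-2−W-1: −577a − 299b = 0.2;  W-3−W-1: 16a + 455b = 303.5.
Solving gives a = −0.352423, b = 0.679426.
Then c = 86.5 − a·146 − b·69 = 91.07.
At (1171, 399): z_contact = −412.69 + 271.09 + 91.07 = -50.52 m.
Depth below ground = 68.9 − (-50.52) = 119.4 m.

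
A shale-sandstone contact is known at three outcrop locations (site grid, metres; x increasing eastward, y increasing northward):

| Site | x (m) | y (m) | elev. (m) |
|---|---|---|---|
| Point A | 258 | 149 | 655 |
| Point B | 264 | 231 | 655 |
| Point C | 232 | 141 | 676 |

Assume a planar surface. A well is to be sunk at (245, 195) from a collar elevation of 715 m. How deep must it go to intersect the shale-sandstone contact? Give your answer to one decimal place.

Let the plane be z = a·x + b·y + c.
Point B−Point A: 6a + 82b = 0;  Point C−Point A: −26a − 8b = 21.
Solving gives a = −0.82630, b = 0.06046.
Then c = 655 − a·258 − b·149 = 859.18.
At (245, 195): z_contact = −202.44 + 11.79 + 859.18 = 668.52 m.
Depth below ground = 715 − 668.52 = 46.5 m.

46.5 m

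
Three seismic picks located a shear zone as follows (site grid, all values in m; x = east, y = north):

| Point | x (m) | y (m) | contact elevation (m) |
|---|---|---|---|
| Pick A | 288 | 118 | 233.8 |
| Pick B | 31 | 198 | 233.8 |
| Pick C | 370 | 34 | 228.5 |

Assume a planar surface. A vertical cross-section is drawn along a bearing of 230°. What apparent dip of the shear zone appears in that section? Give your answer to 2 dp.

4.57°

Two edge vectors: Pick A→Pick B = (-257, 80, 0), Pick A→Pick C = (82, -84, -5.3).
Normal n = (Pick A→Pick B) × (Pick A→Pick C) = (-424, -1362.1, 15028).
So ∂z/∂x = −n_x/n_z = 0.02821 and ∂z/∂y = −n_y/n_z = 0.09064.
Unit vector along 230° is (sin 230°, cos 230°) = (-0.7660, -0.6428).
Slope in that direction = a·(-0.7660) + b·(-0.6428) = −0.07987.
Apparent dip = arctan|0.07987| = 4.57° (true dip is 5.4°, so apparent ≤ true as expected).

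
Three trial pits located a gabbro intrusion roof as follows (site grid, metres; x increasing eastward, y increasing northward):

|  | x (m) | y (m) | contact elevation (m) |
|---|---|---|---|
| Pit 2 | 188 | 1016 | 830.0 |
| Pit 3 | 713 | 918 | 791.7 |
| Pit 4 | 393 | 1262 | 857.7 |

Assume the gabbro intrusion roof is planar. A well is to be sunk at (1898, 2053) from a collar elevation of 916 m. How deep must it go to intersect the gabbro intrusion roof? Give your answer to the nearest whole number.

7 m

Two edge vectors: Pit 2→Pit 3 = (525, -98, -38.3), Pit 2→Pit 4 = (205, 246, 27.7).
Normal n = (Pit 2→Pit 3) × (Pit 2→Pit 4) = (6707.2, -22394, 149240).
So ∂z/∂x = −n_x/n_z = −0.04494 and ∂z/∂y = −n_y/n_z = 0.15005.
Intercept c from Pit 2: 830 + 8.45 − 152.45 = 685.99.
At (1898, 2053): z_contact = −85.3 + 308.1 + 685.99 = 908.8 m.
Depth below ground = 916 − 908.8 = 7 m.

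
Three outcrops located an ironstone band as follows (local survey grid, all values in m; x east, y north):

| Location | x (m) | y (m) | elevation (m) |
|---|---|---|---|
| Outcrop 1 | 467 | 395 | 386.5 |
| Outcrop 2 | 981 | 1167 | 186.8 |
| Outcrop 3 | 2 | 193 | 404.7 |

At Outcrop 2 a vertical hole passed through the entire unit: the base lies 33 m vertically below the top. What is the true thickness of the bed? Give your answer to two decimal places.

31.21 m

Two edge vectors: Outcrop 1→Outcrop 2 = (514, 772, -199.7), Outcrop 1→Outcrop 3 = (-465, -202, 18.2).
Normal n = (Outcrop 1→Outcrop 2) × (Outcrop 1→Outcrop 3) = (-26289, 83505.7, 255152).
So ∂z/∂x = −n_x/n_z = 0.10303 and ∂z/∂y = −n_y/n_z = −0.32728.
|∇z| = √(a²+b²) = 0.34311, so dip δ = arctan(0.34311) = 18.94°.
True thickness = vertical thickness × cos δ = 33 × cos 18.94° = 31.21 m.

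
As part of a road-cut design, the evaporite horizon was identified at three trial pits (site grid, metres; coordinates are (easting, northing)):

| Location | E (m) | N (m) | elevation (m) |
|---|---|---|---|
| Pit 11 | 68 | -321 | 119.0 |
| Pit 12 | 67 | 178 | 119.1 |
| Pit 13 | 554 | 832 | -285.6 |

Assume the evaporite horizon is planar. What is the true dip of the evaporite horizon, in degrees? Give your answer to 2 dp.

39.66°

Two edge vectors: Pit 11→Pit 12 = (-1, 499, 0.1), Pit 11→Pit 13 = (486, 1153, -404.6).
Normal n = (Pit 11→Pit 12) × (Pit 11→Pit 13) = (-202010.7, -356, -243667).
So ∂z/∂E = −n_x/n_z = −0.82904 and ∂z/∂N = −n_y/n_z = −0.00146.
Gradient magnitude |∇z| = √(a² + b²) = √(0.68731 + 0.00000) = 0.82905.
True dip = arctan(0.82905) = 39.66°, dipping toward E (azimuth ≈ 090°).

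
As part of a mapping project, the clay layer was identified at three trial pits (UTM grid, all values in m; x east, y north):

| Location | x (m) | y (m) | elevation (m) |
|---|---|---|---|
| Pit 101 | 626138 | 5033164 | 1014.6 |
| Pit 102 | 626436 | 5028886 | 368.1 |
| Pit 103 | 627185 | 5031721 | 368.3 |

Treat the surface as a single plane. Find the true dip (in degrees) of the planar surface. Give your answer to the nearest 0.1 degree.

25.1°

Two edge vectors: Pit 101→Pit 102 = (298, -4278, -646.5), Pit 101→Pit 103 = (1047, -1443, -646.3).
Normal n = (Pit 101→Pit 102) × (Pit 101→Pit 103) = (1831971.9, -484288.1, 4049052).
So ∂z/∂x = −n_x/n_z = −0.45244 and ∂z/∂y = −n_y/n_z = 0.11961.
Gradient magnitude |∇z| = √(a² + b²) = √(0.20471 + 0.01431) = 0.46799.
True dip = arctan(0.46799) = 25.1°, dipping toward ESE (azimuth ≈ 105°).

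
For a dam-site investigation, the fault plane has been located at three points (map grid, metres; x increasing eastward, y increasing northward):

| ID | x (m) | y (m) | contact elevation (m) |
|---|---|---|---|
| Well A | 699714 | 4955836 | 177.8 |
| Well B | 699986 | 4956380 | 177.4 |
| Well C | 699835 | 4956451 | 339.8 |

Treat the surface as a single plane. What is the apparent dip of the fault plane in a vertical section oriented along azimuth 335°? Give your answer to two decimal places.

37.31°

Two edge vectors: Well A→Well B = (272, 544, -0.4), Well A→Well C = (121, 615, 162).
Normal n = (Well A→Well B) × (Well A→Well C) = (88374, -44112.4, 101456).
So ∂z/∂x = −n_x/n_z = −0.87106 and ∂z/∂y = −n_y/n_z = 0.43479.
Unit vector along 335° is (sin 335°, cos 335°) = (-0.4226, 0.9063).
Slope in that direction = a·(-0.4226) + b·(0.9063) = 0.76218.
Apparent dip = arctan|0.76218| = 37.31° (true dip is 44.2°, so apparent ≤ true as expected).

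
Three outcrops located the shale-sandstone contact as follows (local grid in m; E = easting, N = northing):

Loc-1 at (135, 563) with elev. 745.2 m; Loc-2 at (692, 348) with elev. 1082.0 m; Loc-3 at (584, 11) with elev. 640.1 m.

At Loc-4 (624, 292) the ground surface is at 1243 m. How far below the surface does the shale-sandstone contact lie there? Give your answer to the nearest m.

Two edge vectors: Loc-1→Loc-2 = (557, -215, 336.8), Loc-1→Loc-3 = (449, -552, -105.1).
Normal n = (Loc-1→Loc-2) × (Loc-1→Loc-3) = (208510.1, 209763.9, -210929).
So ∂z/∂E = −n_x/n_z = 0.98853 and ∂z/∂N = −n_y/n_z = 0.99448.
Intercept c from Loc-1: 745.2 − 133.45 − 559.89 = 51.86.
At (624, 292): z_contact = 616.8 + 290.4 + 51.86 = 959.1 m.
Depth below ground = 1243 − 959.1 = 284 m.

284 m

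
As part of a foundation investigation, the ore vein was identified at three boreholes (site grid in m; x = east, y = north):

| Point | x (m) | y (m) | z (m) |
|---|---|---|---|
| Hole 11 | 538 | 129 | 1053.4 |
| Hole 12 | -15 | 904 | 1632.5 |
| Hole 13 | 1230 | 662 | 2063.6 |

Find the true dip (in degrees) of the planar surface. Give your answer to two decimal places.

Let the plane be z = a·x + b·y + c.
Hole 12−Hole 11: −553a + 775b = 579.1;  Hole 13−Hole 11: 692a + 533b = 1010.2.
Solving gives a = 0.57066, b = 1.15442.
Gradient magnitude |∇z| = √(a² + b²) = √(0.32565 + 1.33268) = 1.28776.
True dip = arctan(1.28776) = 52.17°, dipping toward SSW (azimuth ≈ 206°).

52.17°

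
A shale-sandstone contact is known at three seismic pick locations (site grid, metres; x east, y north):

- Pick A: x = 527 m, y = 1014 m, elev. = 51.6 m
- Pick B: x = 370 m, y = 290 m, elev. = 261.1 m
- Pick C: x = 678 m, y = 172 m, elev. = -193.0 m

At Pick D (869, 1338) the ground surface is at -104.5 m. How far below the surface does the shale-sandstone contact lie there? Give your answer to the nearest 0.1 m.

335.4 m

Let the plane be z = a·x + b·y + c.
Pick B−Pick A: −157a − 724b = 209.5;  Pick C−Pick A: 151a − 842b = −244.6.
Solving gives a = −1.463615, b = 0.028022.
Then c = 51.6 − a·527 − b·1014 = 794.51.
At (869, 1338): z_contact = −1271.88 + 37.49 + 794.51 = -439.88 m.
Depth below ground = -104.5 − (-439.88) = 335.4 m.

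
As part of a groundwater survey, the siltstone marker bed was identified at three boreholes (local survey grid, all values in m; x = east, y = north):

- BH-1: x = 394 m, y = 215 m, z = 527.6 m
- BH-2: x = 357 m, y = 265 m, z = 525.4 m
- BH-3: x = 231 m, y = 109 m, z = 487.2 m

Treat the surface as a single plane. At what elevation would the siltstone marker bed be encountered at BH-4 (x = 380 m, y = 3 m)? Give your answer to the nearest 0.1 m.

505.0 m

Let the plane be z = a·x + b·y + c.
BH-2−BH-1: −37a + 50b = −2.2;  BH-3−BH-1: −163a − 106b = −40.4.
Solving gives a = 0.18665, b = 0.09412.
Then c = 527.6 − a·394 − b·215 = 433.83.
At (380, 3): z = 70.9 + 0.3 + 433.83 = 505.0 m.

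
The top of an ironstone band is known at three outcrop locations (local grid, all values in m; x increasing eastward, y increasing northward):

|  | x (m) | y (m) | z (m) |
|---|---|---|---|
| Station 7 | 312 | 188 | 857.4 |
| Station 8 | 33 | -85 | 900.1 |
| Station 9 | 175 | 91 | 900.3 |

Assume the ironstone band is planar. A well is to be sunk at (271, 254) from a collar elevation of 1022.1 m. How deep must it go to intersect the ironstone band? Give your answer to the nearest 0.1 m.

Two edge vectors: Station 7→Station 8 = (-279, -273, 42.7), Station 7→Station 9 = (-137, -97, 42.9).
Normal n = (Station 7→Station 8) × (Station 7→Station 9) = (-7569.8, 6119.2, -10338).
So ∂z/∂x = −n_x/n_z = −0.73223 and ∂z/∂y = −n_y/n_z = 0.59191.
Intercept c from Station 7: 857.4 + 228.46 − 111.28 = 974.58.
At (271, 254): z_contact = −198.43 + 150.35 + 974.58 = 926.49 m.
Depth below ground = 1022.1 − 926.49 = 95.6 m.

95.6 m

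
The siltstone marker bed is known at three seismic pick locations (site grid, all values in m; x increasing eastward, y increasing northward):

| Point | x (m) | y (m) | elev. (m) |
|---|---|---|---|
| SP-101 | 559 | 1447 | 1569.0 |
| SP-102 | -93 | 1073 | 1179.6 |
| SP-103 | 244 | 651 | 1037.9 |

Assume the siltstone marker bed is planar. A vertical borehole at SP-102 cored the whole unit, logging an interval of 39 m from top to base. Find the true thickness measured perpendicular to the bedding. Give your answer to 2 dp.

Two edge vectors: SP-101→SP-102 = (-652, -374, -389.4), SP-101→SP-103 = (-315, -796, -531.1).
Normal n = (SP-101→SP-102) × (SP-101→SP-103) = (-111331, -223616.2, 401182).
So ∂z/∂x = −n_x/n_z = 0.27751 and ∂z/∂y = −n_y/n_z = 0.55739.
|∇z| = √(a²+b²) = 0.62265, so dip δ = arctan(0.62265) = 31.91°.
True thickness = vertical thickness × cos δ = 39 × cos 31.91° = 33.11 m.

33.11 m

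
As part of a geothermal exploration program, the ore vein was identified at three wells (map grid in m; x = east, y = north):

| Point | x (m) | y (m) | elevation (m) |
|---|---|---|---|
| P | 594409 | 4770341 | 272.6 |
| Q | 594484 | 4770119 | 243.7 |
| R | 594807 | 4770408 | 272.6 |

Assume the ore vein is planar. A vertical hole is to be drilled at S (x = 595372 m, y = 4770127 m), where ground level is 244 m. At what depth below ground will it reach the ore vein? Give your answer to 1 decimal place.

17.7 m

Two edge vectors: P→Q = (75, -222, -28.9), P→R = (398, 67, 0).
Normal n = (P→Q) × (P→R) = (1936.3, -11502.2, 93381).
So ∂z/∂x = −n_x/n_z = −0.020735482 and ∂z/∂y = −n_y/n_z = 0.123174950.
Intercept c from P: 272.6 + 12325.36 − 587586.51 = −574988.56.
At (595372, 4770127): z_contact = −12345.33 + 587560.15 − 574988.56 = 226.27 m.
Depth below ground = 244 − 226.27 = 17.7 m.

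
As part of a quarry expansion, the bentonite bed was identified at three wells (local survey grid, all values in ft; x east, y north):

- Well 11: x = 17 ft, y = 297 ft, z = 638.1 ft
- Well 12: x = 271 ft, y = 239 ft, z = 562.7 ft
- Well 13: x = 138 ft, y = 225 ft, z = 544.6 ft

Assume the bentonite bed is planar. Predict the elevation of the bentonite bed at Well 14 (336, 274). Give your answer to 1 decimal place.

608.1 ft

Let the plane be z = a·x + b·y + c.
Well 12−Well 11: 254a − 58b = −75.4;  Well 13−Well 11: 121a − 72b = −93.5.
Solving gives a = −0.00051, b = 1.29775.
Then c = 638.1 − a·17 − b·297 = 252.68.
At (336, 274): z = −0.2 + 355.6 + 252.68 = 608.1 ft.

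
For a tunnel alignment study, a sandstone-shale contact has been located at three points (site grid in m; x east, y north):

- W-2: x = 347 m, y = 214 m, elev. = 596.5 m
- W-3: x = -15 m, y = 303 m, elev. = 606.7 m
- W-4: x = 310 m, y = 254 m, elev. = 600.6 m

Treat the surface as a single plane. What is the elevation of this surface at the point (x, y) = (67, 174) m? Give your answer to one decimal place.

593.6 m

Two edge vectors: W-2→W-3 = (-362, 89, 10.2), W-2→W-4 = (-37, 40, 4.1).
Normal n = (W-2→W-3) × (W-2→W-4) = (-43.1, 1106.8, -11187).
So ∂z/∂x = −n_x/n_z = −0.00385 and ∂z/∂y = −n_y/n_z = 0.09894.
Intercept c from W-2: 596.5 + 1.34 − 21.17 = 576.66.
At (67, 174): z = −0.3 + 17.2 + 576.66 = 593.6 m.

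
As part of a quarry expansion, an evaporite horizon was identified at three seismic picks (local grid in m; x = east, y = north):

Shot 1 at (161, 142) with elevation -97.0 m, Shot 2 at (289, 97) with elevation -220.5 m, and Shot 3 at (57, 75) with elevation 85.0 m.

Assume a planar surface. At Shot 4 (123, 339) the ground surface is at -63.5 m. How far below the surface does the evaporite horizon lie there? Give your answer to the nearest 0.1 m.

Let the plane be z = a·x + b·y + c.
Shot 2−Shot 1: 128a − 45b = −123.5;  Shot 3−Shot 1: −104a − 67b = 182.
Solving gives a = −1.24204, b = −0.78847.
Then c = -97 − a·161 − b·142 = 214.93.
At (123, 339): z_contact = −152.77 − 267.29 + 214.93 = -205.13 m.
Depth below ground = -63.5 − (-205.13) = 141.6 m.

141.6 m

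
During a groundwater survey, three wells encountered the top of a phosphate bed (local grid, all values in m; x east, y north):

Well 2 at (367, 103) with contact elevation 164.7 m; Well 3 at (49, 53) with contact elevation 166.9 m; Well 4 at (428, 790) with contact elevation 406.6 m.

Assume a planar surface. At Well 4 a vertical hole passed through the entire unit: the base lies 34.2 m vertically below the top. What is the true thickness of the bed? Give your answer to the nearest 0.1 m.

Let the plane be z = a·x + b·y + c.
Well 3−Well 2: −318a − 50b = 2.2;  Well 4−Well 2: 61a + 687b = 241.9.
Solving gives a = −0.06316, b = 0.35772.
|∇z| = √(a²+b²) = 0.36325, so dip δ = arctan(0.36325) = 19.96°.
True thickness = vertical thickness × cos δ = 34.2 × cos 19.96° = 32.1 m.

32.1 m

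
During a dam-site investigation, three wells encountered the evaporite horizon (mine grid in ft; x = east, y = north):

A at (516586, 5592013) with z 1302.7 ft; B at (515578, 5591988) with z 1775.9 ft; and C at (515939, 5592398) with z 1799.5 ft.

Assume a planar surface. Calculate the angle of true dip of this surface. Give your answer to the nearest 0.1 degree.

Let the plane be z = a·x + b·y + c.
B−A: −1008a − 25b = 473.2;  C−A: −647a + 385b = 496.8.
Solving gives a = −0.48138, b = 0.48141.
Gradient magnitude |∇z| = √(a² + b²) = √(0.23173 + 0.23176) = 0.68080.
True dip = arctan(0.68080) = 34.2°, dipping toward SE (azimuth ≈ 135°).

34.2°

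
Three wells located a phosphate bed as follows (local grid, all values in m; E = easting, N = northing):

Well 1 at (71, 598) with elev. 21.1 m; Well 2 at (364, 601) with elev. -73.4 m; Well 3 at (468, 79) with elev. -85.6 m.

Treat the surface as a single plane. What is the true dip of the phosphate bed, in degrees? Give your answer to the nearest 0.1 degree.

Two edge vectors: Well 1→Well 2 = (293, 3, -94.5), Well 1→Well 3 = (397, -519, -106.7).
Normal n = (Well 1→Well 2) × (Well 1→Well 3) = (-49365.6, -6253.4, -153258).
So ∂z/∂E = −n_x/n_z = −0.32211 and ∂z/∂N = −n_y/n_z = −0.04080.
Gradient magnitude |∇z| = √(a² + b²) = √(0.10375 + 0.00166) = 0.32468.
True dip = arctan(0.32468) = 18.0°, dipping toward E (azimuth ≈ 083°).

18.0°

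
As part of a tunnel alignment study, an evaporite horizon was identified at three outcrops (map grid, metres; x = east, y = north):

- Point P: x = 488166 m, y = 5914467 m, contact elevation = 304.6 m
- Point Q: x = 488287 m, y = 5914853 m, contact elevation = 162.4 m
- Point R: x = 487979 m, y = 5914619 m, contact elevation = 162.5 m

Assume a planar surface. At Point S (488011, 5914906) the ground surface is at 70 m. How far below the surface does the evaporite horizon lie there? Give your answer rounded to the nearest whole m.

Two edge vectors: Point P→Point Q = (121, 386, -142.2), Point P→Point R = (-187, 152, -142.1).
Normal n = (Point P→Point Q) × (Point P→Point R) = (-33236.2, 43785.5, 90574).
So ∂z/∂x = −n_x/n_z = 0.36695078 and ∂z/∂y = −n_y/n_z = −0.48342239.
Intercept c from Point P: 304.6 − 179132.89 + 2859185.80 = 2680357.51.
At (488011, 5914906): z_contact = 179076.0 − 2859398.0 + 2680357.51 = 35.5 m.
Depth below ground = 70 − 35.5 = 34 m.

34 m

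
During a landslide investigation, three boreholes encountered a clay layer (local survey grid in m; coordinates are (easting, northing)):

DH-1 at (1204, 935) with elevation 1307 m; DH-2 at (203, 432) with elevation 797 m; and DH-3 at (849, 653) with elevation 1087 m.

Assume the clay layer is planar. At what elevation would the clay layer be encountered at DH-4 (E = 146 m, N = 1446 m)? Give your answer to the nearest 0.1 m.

1161.7 m

Two edge vectors: DH-1→DH-2 = (-1001, -503, -510), DH-1→DH-3 = (-355, -282, -220).
Normal n = (DH-1→DH-2) × (DH-1→DH-3) = (-33160, -39170, 103717).
So ∂z/∂E = −n_x/n_z = 0.319716 and ∂z/∂N = −n_y/n_z = 0.377662.
Intercept c from DH-1: 1307 − 384.94 − 353.11 = 568.95.
At (146, 1446): z = 46.7 + 546.1 + 568.95 = 1161.7 m.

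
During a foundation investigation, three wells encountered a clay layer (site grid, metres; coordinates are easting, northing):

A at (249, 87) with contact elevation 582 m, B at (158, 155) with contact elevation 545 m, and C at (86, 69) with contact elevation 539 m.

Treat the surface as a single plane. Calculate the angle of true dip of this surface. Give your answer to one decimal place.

18.1°

Let the plane be z = a·easting + b·northing + c.
B−A: −91a + 68b = −37;  C−A: −163a − 18b = −43.
Solving gives a = 0.28219, b = −0.16648.
Gradient magnitude |∇z| = √(a² + b²) = √(0.07963 + 0.02772) = 0.32764.
True dip = arctan(0.32764) = 18.1°, dipping toward WNW (azimuth ≈ 301°).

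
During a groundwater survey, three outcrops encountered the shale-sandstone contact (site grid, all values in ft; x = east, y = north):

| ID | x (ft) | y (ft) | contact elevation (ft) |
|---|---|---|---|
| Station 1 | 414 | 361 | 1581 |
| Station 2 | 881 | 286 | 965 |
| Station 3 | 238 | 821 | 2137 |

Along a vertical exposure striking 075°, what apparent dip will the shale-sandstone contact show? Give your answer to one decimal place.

Let the plane be z = a·x + b·y + c.
Station 2−Station 1: 467a − 75b = −616;  Station 3−Station 1: −176a + 460b = 556.
Solving gives a = −1.19859, b = 0.75010.
Unit vector along 075° is (sin 75°, cos 75°) = (0.9659, 0.2588).
Slope in that direction = a·(0.9659) + b·(0.2588) = −0.96361.
Apparent dip = arctan|0.96361| = 43.9° (true dip is 54.7°, so apparent ≤ true as expected).

43.9°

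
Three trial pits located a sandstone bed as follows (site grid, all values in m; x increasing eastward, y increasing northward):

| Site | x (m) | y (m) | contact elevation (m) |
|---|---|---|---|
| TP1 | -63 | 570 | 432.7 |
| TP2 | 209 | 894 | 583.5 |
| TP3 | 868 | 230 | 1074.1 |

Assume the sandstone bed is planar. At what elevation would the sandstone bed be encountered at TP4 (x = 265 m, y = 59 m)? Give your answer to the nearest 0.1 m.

692.5 m

Let the plane be z = a·x + b·y + c.
TP2−TP1: 272a + 324b = 150.8;  TP3−TP1: 931a − 340b = 641.4.
Solving gives a = 0.65737, b = −0.08643.
Then c = 432.7 − a·-63 − b·570 = 523.38.
At (265, 59): z = 174.2 − 5.1 + 523.38 = 692.5 m.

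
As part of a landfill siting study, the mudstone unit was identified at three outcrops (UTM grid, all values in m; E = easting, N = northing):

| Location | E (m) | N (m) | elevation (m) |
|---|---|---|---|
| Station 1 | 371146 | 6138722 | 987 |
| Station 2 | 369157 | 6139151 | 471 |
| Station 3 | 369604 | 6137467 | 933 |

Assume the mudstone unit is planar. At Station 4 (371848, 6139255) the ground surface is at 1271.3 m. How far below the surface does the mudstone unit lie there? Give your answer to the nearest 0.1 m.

251.4 m

Two edge vectors: Station 1→Station 2 = (-1989, 429, -516), Station 1→Station 3 = (-1542, -1255, -54).
Normal n = (Station 1→Station 2) × (Station 1→Station 3) = (-670746, 688266, 3157713).
So ∂z/∂E = −n_x/n_z = 0.212415124 and ∂z/∂N = −n_y/n_z = −0.217963444.
Intercept c from Station 1: 987 − 78837.02 + 1338016.99 = 1260166.96.
At (371848, 6139255): z_contact = 78986.14 − 1338133.16 + 1260166.96 = 1019.94 m.
Depth below ground = 1271.3 − 1019.94 = 251.4 m.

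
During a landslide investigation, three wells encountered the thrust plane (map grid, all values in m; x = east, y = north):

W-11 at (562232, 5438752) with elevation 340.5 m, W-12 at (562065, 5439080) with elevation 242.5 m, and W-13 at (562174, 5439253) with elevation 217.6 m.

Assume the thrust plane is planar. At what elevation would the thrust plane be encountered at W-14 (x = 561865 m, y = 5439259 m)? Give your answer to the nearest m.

174 m

Two edge vectors: W-11→W-12 = (-167, 328, -98), W-11→W-13 = (-58, 501, -122.9).
Normal n = (W-11→W-12) × (W-11→W-13) = (8786.8, -14840.3, -64643).
So ∂z/∂x = −n_x/n_z = 0.13592810 and ∂z/∂y = −n_y/n_z = −0.22957319.
Intercept c from W-11: 340.5 − 76423.13 + 1248591.67 = 1172509.04.
At (561865, 5439259): z = 76373.2 − 1248708.1 + 1172509.04 = 174.2 m.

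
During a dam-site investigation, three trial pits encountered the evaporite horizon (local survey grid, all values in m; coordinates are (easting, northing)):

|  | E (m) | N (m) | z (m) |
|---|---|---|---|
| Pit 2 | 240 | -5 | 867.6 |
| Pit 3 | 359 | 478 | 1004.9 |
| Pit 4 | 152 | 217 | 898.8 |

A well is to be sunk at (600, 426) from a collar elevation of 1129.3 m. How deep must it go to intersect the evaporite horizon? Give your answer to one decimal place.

Let the plane be z = a·E + b·N + c.
Pit 3−Pit 2: 119a + 483b = 137.3;  Pit 4−Pit 2: −88a + 222b = 31.2.
Solving gives a = 0.22360, b = 0.22918.
Then c = 867.6 − a·240 − b·-5 = 815.08.
At (600, 426): z_contact = 134.16 + 97.63 + 815.08 = 1046.87 m.
Depth below ground = 1129.3 − 1046.87 = 82.4 m.

82.4 m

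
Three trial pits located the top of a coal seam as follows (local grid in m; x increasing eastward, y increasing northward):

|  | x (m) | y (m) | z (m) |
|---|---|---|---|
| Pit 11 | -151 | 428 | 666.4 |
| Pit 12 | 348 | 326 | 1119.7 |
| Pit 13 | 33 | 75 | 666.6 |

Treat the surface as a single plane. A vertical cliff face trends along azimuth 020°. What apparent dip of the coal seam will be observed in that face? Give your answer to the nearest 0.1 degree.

40.2°

Two edge vectors: Pit 11→Pit 12 = (499, -102, 453.3), Pit 11→Pit 13 = (184, -353, 0.2).
Normal n = (Pit 11→Pit 12) × (Pit 11→Pit 13) = (159994.5, 83307.4, -157379).
So ∂z/∂x = −n_x/n_z = 1.01662 and ∂z/∂y = −n_y/n_z = 0.52934.
Unit vector along 020° is (sin 20°, cos 20°) = (0.3420, 0.9397).
Slope in that direction = a·(0.3420) + b·(0.9397) = 0.84512.
Apparent dip = arctan|0.84512| = 40.2° (true dip is 48.9°, so apparent ≤ true as expected).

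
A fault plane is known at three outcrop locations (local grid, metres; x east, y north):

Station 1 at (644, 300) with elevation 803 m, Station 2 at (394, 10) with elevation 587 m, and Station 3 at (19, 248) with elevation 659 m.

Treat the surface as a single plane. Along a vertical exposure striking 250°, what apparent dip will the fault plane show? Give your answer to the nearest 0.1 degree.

20.4°

Let the plane be z = a·x + b·y + c.
Station 2−Station 1: −250a − 290b = −216;  Station 3−Station 1: −625a − 52b = −144.
Solving gives a = 0.18144, b = 0.58841.
Unit vector along 250° is (sin 250°, cos 250°) = (-0.9397, -0.3420).
Slope in that direction = a·(-0.9397) + b·(-0.3420) = −0.37175.
Apparent dip = arctan|0.37175| = 20.4° (true dip is 31.6°, so apparent ≤ true as expected).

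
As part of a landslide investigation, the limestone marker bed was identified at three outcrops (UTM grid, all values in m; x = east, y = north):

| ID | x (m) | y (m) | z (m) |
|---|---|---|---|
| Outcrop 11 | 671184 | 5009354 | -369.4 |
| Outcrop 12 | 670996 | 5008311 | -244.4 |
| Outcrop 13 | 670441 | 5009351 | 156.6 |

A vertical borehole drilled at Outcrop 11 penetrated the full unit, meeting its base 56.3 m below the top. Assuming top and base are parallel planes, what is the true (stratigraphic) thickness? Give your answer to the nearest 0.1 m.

Let the plane be z = a·x + b·y + c.
Outcrop 12−Outcrop 11: −188a − 1043b = 125;  Outcrop 13−Outcrop 11: −743a − 3b = 526.
Solving gives a = −0.70797, b = 0.00776.
|∇z| = √(a²+b²) = 0.70801, so dip δ = arctan(0.70801) = 35.30°.
True thickness = vertical thickness × cos δ = 56.3 × cos 35.30° = 45.9 m.

45.9 m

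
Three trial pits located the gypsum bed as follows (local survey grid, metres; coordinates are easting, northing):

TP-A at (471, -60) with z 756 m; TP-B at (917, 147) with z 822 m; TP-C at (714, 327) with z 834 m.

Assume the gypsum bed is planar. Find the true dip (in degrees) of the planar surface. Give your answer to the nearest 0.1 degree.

9.7°

Two edge vectors: TP-A→TP-B = (446, 207, 66), TP-A→TP-C = (243, 387, 78).
Normal n = (TP-A→TP-B) × (TP-A→TP-C) = (-9396, -18750, 122301).
So ∂z/∂easting = −n_x/n_z = 0.07683 and ∂z/∂northing = −n_y/n_z = 0.15331.
Gradient magnitude |∇z| = √(a² + b²) = √(0.00590 + 0.02350) = 0.17148.
True dip = arctan(0.17148) = 9.7°, dipping toward SSW (azimuth ≈ 207°).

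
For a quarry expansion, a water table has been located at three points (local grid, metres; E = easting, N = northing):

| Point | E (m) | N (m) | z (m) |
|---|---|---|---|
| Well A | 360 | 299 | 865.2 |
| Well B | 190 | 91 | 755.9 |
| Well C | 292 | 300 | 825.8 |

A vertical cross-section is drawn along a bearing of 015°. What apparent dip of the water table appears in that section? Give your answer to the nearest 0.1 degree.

11.3°

Let the plane be z = a·E + b·N + c.
Well B−Well A: −170a − 208b = −109.3;  Well C−Well A: −68a + 1b = −39.4.
Solving gives a = 0.58017, b = 0.05131.
Unit vector along 015° is (sin 15°, cos 15°) = (0.2588, 0.9659).
Slope in that direction = a·(0.2588) + b·(0.9659) = 0.19972.
Apparent dip = arctan|0.19972| = 11.3° (true dip is 30.2°, so apparent ≤ true as expected).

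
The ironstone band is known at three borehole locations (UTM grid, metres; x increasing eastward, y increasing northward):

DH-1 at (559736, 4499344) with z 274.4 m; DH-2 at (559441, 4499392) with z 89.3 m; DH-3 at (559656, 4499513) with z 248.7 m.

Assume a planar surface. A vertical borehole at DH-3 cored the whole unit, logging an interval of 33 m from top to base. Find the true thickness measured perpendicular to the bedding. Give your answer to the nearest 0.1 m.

Two edge vectors: DH-1→DH-2 = (-295, 48, -185.1), DH-1→DH-3 = (-80, 169, -25.7).
Normal n = (DH-1→DH-2) × (DH-1→DH-3) = (30048.3, 7226.5, -46015).
So ∂z/∂x = −n_x/n_z = 0.65301 and ∂z/∂y = −n_y/n_z = 0.15705.
|∇z| = √(a²+b²) = 0.67163, so dip δ = arctan(0.67163) = 33.89°.
True thickness = vertical thickness × cos δ = 33 × cos 33.89° = 27.4 m.

27.4 m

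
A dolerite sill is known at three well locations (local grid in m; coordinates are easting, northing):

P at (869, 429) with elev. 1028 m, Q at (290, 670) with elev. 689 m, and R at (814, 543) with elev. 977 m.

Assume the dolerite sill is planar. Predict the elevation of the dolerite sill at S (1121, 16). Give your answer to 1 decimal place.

Let the plane be z = a·easting + b·northing + c.
Q−P: −579a + 241b = −339;  R−P: −55a + 114b = −51.
Solving gives a = 0.499611, b = −0.206328.
Then c = 1028 − a·869 − b·429 = 682.35.
At (1121, 16): z = 560.1 − 3.3 + 682.35 = 1239.1 m.

1239.1 m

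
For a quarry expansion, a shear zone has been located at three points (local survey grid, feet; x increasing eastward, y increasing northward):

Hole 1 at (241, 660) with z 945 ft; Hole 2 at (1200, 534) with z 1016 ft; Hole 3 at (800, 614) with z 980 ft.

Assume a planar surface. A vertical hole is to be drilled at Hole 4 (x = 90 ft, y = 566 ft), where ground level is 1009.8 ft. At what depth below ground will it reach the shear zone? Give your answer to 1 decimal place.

Two edge vectors: Hole 1→Hole 2 = (959, -126, 71), Hole 1→Hole 3 = (559, -46, 35).
Normal n = (Hole 1→Hole 2) × (Hole 1→Hole 3) = (-1144, 6124, 26320).
So ∂z/∂x = −n_x/n_z = 0.043465 and ∂z/∂y = −n_y/n_z = −0.232675.
Intercept c from Hole 1: 945 − 10.48 + 153.57 = 1088.09.
At (90, 566): z_contact = 3.91 − 131.69 + 1088.09 = 960.31 ft.
Depth below ground = 1009.8 − 960.31 = 49.5 ft.

49.5 ft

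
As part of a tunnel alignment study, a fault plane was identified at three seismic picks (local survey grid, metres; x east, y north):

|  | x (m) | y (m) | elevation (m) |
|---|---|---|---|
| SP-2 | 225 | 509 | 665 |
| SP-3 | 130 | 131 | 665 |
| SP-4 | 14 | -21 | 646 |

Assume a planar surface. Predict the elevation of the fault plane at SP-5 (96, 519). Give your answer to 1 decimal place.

Let the plane be z = a·x + b·y + c.
SP-3−SP-2: −95a − 378b = 0;  SP-4−SP-2: −211a − 530b = −19.
Solving gives a = 0.24422, b = −0.06138.
Then c = 665 − a·225 − b·509 = 641.29.
At (96, 519): z = 23.4 − 31.9 + 641.29 = 632.9 m.

632.9 m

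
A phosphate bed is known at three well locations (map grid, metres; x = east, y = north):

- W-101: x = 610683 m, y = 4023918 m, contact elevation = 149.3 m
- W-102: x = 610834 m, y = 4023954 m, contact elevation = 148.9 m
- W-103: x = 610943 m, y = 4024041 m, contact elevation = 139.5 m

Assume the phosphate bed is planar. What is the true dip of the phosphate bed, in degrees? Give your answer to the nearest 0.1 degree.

Let the plane be z = a·x + b·y + c.
W-102−W-101: 151a + 36b = −0.4;  W-103−W-101: 260a + 123b = −9.8.
Solving gives a = 0.03295, b = −0.14933.
Gradient magnitude |∇z| = √(a² + b²) = √(0.00109 + 0.02230) = 0.15293.
True dip = arctan(0.15293) = 8.7°, dipping toward NNW (azimuth ≈ 348°).

8.7°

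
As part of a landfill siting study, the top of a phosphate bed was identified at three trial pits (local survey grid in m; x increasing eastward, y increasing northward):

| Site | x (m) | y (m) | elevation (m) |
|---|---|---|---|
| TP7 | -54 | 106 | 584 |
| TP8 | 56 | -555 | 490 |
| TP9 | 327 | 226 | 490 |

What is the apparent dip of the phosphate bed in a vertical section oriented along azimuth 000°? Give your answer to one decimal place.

Let the plane be z = a·x + b·y + c.
TP8−TP7: 110a − 661b = −94;  TP9−TP7: 381a + 120b = −94.
Solving gives a = −0.27699, b = 0.09611.
Unit vector along 000° is (sin 0°, cos 0°) = (0.0000, 1.0000).
Slope in that direction = a·(0.0000) + b·(1.0000) = 0.09611.
Apparent dip = arctan|0.09611| = 5.5° (true dip is 16.3°, so apparent ≤ true as expected).

5.5°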